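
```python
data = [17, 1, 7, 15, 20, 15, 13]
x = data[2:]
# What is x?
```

data has length 7. The slice data[2:] selects indices [2, 3, 4, 5, 6] (2->7, 3->15, 4->20, 5->15, 6->13), giving [7, 15, 20, 15, 13].

[7, 15, 20, 15, 13]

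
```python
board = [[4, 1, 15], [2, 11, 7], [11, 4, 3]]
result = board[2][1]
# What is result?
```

board[2] = [11, 4, 3]. Taking column 1 of that row yields 4.

4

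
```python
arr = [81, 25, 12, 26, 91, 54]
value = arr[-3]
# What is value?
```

arr has length 6. Negative index -3 maps to positive index 6 + (-3) = 3. arr[3] = 26.

26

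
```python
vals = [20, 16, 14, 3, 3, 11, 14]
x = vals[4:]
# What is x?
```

vals has length 7. The slice vals[4:] selects indices [4, 5, 6] (4->3, 5->11, 6->14), giving [3, 11, 14].

[3, 11, 14]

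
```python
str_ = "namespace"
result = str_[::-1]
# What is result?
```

str_ has length 9. The slice str_[::-1] selects indices [8, 7, 6, 5, 4, 3, 2, 1, 0] (8->'e', 7->'c', 6->'a', 5->'p', 4->'s', 3->'e', 2->'m', 1->'a', 0->'n'), giving 'ecapseman'.

'ecapseman'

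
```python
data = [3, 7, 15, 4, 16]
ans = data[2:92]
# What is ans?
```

data has length 5. The slice data[2:92] selects indices [2, 3, 4] (2->15, 3->4, 4->16), giving [15, 4, 16].

[15, 4, 16]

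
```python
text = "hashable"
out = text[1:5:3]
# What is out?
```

text has length 8. The slice text[1:5:3] selects indices [1, 4] (1->'a', 4->'a'), giving 'aa'.

'aa'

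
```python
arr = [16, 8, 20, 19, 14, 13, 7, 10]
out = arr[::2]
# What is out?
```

arr has length 8. The slice arr[::2] selects indices [0, 2, 4, 6] (0->16, 2->20, 4->14, 6->7), giving [16, 20, 14, 7].

[16, 20, 14, 7]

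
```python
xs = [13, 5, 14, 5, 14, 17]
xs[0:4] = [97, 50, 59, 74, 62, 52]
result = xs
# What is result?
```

xs starts as [13, 5, 14, 5, 14, 17] (length 6). The slice xs[0:4] covers indices [0, 1, 2, 3] with values [13, 5, 14, 5]. Replacing that slice with [97, 50, 59, 74, 62, 52] (different length) produces [97, 50, 59, 74, 62, 52, 14, 17].

[97, 50, 59, 74, 62, 52, 14, 17]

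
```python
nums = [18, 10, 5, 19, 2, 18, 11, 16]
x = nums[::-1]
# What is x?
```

nums has length 8. The slice nums[::-1] selects indices [7, 6, 5, 4, 3, 2, 1, 0] (7->16, 6->11, 5->18, 4->2, 3->19, 2->5, 1->10, 0->18), giving [16, 11, 18, 2, 19, 5, 10, 18].

[16, 11, 18, 2, 19, 5, 10, 18]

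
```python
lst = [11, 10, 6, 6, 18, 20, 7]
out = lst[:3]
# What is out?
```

lst has length 7. The slice lst[:3] selects indices [0, 1, 2] (0->11, 1->10, 2->6), giving [11, 10, 6].

[11, 10, 6]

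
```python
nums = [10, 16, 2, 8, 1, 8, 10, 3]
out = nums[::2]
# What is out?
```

nums has length 8. The slice nums[::2] selects indices [0, 2, 4, 6] (0->10, 2->2, 4->1, 6->10), giving [10, 2, 1, 10].

[10, 2, 1, 10]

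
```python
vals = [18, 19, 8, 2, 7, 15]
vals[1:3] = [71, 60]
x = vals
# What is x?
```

vals starts as [18, 19, 8, 2, 7, 15] (length 6). The slice vals[1:3] covers indices [1, 2] with values [19, 8]. Replacing that slice with [71, 60] (same length) produces [18, 71, 60, 2, 7, 15].

[18, 71, 60, 2, 7, 15]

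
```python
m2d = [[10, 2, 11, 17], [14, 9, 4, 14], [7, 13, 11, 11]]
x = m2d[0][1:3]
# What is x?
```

m2d[0] = [10, 2, 11, 17]. m2d[0] has length 4. The slice m2d[0][1:3] selects indices [1, 2] (1->2, 2->11), giving [2, 11].

[2, 11]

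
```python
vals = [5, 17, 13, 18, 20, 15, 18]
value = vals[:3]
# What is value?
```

vals has length 7. The slice vals[:3] selects indices [0, 1, 2] (0->5, 1->17, 2->13), giving [5, 17, 13].

[5, 17, 13]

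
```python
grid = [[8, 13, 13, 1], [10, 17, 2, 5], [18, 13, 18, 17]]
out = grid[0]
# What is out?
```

grid has 3 rows. Row 0 is [8, 13, 13, 1].

[8, 13, 13, 1]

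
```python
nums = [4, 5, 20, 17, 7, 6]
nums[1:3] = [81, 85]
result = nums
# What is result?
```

nums starts as [4, 5, 20, 17, 7, 6] (length 6). The slice nums[1:3] covers indices [1, 2] with values [5, 20]. Replacing that slice with [81, 85] (same length) produces [4, 81, 85, 17, 7, 6].

[4, 81, 85, 17, 7, 6]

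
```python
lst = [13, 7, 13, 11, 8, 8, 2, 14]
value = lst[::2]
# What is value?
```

lst has length 8. The slice lst[::2] selects indices [0, 2, 4, 6] (0->13, 2->13, 4->8, 6->2), giving [13, 13, 8, 2].

[13, 13, 8, 2]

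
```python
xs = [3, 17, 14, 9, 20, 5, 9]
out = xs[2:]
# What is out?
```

xs has length 7. The slice xs[2:] selects indices [2, 3, 4, 5, 6] (2->14, 3->9, 4->20, 5->5, 6->9), giving [14, 9, 20, 5, 9].

[14, 9, 20, 5, 9]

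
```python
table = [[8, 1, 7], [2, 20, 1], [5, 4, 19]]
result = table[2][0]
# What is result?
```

table[2] = [5, 4, 19]. Taking column 0 of that row yields 5.

5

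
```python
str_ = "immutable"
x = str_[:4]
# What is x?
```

str_ has length 9. The slice str_[:4] selects indices [0, 1, 2, 3] (0->'i', 1->'m', 2->'m', 3->'u'), giving 'immu'.

'immu'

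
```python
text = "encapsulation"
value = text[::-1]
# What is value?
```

text has length 13. The slice text[::-1] selects indices [12, 11, 10, 9, 8, 7, 6, 5, 4, 3, 2, 1, 0] (12->'n', 11->'o', 10->'i', 9->'t', 8->'a', 7->'l', 6->'u', 5->'s', 4->'p', 3->'a', 2->'c', 1->'n', 0->'e'), giving 'noitaluspacne'.

'noitaluspacne'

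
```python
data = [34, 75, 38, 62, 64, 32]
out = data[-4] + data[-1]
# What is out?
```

data has length 6. Negative index -4 maps to positive index 6 + (-4) = 2. data[2] = 38.
data has length 6. Negative index -1 maps to positive index 6 + (-1) = 5. data[5] = 32.
Sum: 38 + 32 = 70.

70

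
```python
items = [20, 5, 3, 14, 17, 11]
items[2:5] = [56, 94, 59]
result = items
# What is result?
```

items starts as [20, 5, 3, 14, 17, 11] (length 6). The slice items[2:5] covers indices [2, 3, 4] with values [3, 14, 17]. Replacing that slice with [56, 94, 59] (same length) produces [20, 5, 56, 94, 59, 11].

[20, 5, 56, 94, 59, 11]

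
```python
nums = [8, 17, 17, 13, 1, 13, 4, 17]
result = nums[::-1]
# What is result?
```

nums has length 8. The slice nums[::-1] selects indices [7, 6, 5, 4, 3, 2, 1, 0] (7->17, 6->4, 5->13, 4->1, 3->13, 2->17, 1->17, 0->8), giving [17, 4, 13, 1, 13, 17, 17, 8].

[17, 4, 13, 1, 13, 17, 17, 8]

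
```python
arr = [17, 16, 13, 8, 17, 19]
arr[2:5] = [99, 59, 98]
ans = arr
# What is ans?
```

arr starts as [17, 16, 13, 8, 17, 19] (length 6). The slice arr[2:5] covers indices [2, 3, 4] with values [13, 8, 17]. Replacing that slice with [99, 59, 98] (same length) produces [17, 16, 99, 59, 98, 19].

[17, 16, 99, 59, 98, 19]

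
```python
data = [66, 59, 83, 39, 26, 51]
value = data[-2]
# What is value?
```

data has length 6. Negative index -2 maps to positive index 6 + (-2) = 4. data[4] = 26.

26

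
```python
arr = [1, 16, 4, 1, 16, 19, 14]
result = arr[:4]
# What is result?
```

arr has length 7. The slice arr[:4] selects indices [0, 1, 2, 3] (0->1, 1->16, 2->4, 3->1), giving [1, 16, 4, 1].

[1, 16, 4, 1]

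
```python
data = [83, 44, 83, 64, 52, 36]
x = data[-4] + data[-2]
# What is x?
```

data has length 6. Negative index -4 maps to positive index 6 + (-4) = 2. data[2] = 83.
data has length 6. Negative index -2 maps to positive index 6 + (-2) = 4. data[4] = 52.
Sum: 83 + 52 = 135.

135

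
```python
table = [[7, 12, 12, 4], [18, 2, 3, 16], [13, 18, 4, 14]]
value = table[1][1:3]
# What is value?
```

table[1] = [18, 2, 3, 16]. table[1] has length 4. The slice table[1][1:3] selects indices [1, 2] (1->2, 2->3), giving [2, 3].

[2, 3]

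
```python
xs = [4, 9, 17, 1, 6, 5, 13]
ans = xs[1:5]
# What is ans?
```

xs has length 7. The slice xs[1:5] selects indices [1, 2, 3, 4] (1->9, 2->17, 3->1, 4->6), giving [9, 17, 1, 6].

[9, 17, 1, 6]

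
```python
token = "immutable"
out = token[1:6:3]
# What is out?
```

token has length 9. The slice token[1:6:3] selects indices [1, 4] (1->'m', 4->'t'), giving 'mt'.

'mt'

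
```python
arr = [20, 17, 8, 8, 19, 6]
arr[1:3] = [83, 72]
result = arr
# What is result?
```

arr starts as [20, 17, 8, 8, 19, 6] (length 6). The slice arr[1:3] covers indices [1, 2] with values [17, 8]. Replacing that slice with [83, 72] (same length) produces [20, 83, 72, 8, 19, 6].

[20, 83, 72, 8, 19, 6]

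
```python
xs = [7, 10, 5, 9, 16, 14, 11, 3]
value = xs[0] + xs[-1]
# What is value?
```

xs has length 8. xs[0] = 7.
xs has length 8. Negative index -1 maps to positive index 8 + (-1) = 7. xs[7] = 3.
Sum: 7 + 3 = 10.

10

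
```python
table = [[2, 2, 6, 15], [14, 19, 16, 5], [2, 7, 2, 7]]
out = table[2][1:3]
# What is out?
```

table[2] = [2, 7, 2, 7]. table[2] has length 4. The slice table[2][1:3] selects indices [1, 2] (1->7, 2->2), giving [7, 2].

[7, 2]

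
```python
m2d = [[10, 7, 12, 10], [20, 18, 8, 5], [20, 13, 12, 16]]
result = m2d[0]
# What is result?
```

m2d has 3 rows. Row 0 is [10, 7, 12, 10].

[10, 7, 12, 10]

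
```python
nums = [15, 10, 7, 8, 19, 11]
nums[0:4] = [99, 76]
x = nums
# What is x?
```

nums starts as [15, 10, 7, 8, 19, 11] (length 6). The slice nums[0:4] covers indices [0, 1, 2, 3] with values [15, 10, 7, 8]. Replacing that slice with [99, 76] (different length) produces [99, 76, 19, 11].

[99, 76, 19, 11]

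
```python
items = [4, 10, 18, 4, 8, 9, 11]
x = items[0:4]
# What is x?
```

items has length 7. The slice items[0:4] selects indices [0, 1, 2, 3] (0->4, 1->10, 2->18, 3->4), giving [4, 10, 18, 4].

[4, 10, 18, 4]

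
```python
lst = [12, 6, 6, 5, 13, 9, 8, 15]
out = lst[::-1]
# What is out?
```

lst has length 8. The slice lst[::-1] selects indices [7, 6, 5, 4, 3, 2, 1, 0] (7->15, 6->8, 5->9, 4->13, 3->5, 2->6, 1->6, 0->12), giving [15, 8, 9, 13, 5, 6, 6, 12].

[15, 8, 9, 13, 5, 6, 6, 12]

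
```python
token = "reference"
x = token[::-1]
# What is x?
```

token has length 9. The slice token[::-1] selects indices [8, 7, 6, 5, 4, 3, 2, 1, 0] (8->'e', 7->'c', 6->'n', 5->'e', 4->'r', 3->'e', 2->'f', 1->'e', 0->'r'), giving 'ecnerefer'.

'ecnerefer'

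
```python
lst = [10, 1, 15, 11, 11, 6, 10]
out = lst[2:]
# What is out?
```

lst has length 7. The slice lst[2:] selects indices [2, 3, 4, 5, 6] (2->15, 3->11, 4->11, 5->6, 6->10), giving [15, 11, 11, 6, 10].

[15, 11, 11, 6, 10]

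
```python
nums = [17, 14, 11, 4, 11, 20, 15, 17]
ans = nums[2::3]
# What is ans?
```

nums has length 8. The slice nums[2::3] selects indices [2, 5] (2->11, 5->20), giving [11, 20].

[11, 20]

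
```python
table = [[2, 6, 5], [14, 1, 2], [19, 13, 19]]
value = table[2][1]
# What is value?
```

table[2] = [19, 13, 19]. Taking column 1 of that row yields 13.

13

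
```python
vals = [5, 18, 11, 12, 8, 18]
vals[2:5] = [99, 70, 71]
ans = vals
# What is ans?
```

vals starts as [5, 18, 11, 12, 8, 18] (length 6). The slice vals[2:5] covers indices [2, 3, 4] with values [11, 12, 8]. Replacing that slice with [99, 70, 71] (same length) produces [5, 18, 99, 70, 71, 18].

[5, 18, 99, 70, 71, 18]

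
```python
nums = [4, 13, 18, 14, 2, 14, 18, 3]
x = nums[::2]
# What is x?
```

nums has length 8. The slice nums[::2] selects indices [0, 2, 4, 6] (0->4, 2->18, 4->2, 6->18), giving [4, 18, 2, 18].

[4, 18, 2, 18]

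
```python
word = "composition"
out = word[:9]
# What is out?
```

word has length 11. The slice word[:9] selects indices [0, 1, 2, 3, 4, 5, 6, 7, 8] (0->'c', 1->'o', 2->'m', 3->'p', 4->'o', 5->'s', 6->'i', 7->'t', 8->'i'), giving 'compositi'.

'compositi'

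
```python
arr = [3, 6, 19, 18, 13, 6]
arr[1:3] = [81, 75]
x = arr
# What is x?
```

arr starts as [3, 6, 19, 18, 13, 6] (length 6). The slice arr[1:3] covers indices [1, 2] with values [6, 19]. Replacing that slice with [81, 75] (same length) produces [3, 81, 75, 18, 13, 6].

[3, 81, 75, 18, 13, 6]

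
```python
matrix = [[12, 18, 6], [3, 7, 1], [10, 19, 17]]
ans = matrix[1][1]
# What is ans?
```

matrix[1] = [3, 7, 1]. Taking column 1 of that row yields 7.

7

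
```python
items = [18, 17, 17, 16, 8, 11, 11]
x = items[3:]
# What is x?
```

items has length 7. The slice items[3:] selects indices [3, 4, 5, 6] (3->16, 4->8, 5->11, 6->11), giving [16, 8, 11, 11].

[16, 8, 11, 11]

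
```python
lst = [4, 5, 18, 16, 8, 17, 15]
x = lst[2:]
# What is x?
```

lst has length 7. The slice lst[2:] selects indices [2, 3, 4, 5, 6] (2->18, 3->16, 4->8, 5->17, 6->15), giving [18, 16, 8, 17, 15].

[18, 16, 8, 17, 15]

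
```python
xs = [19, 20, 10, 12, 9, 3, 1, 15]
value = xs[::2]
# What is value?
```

xs has length 8. The slice xs[::2] selects indices [0, 2, 4, 6] (0->19, 2->10, 4->9, 6->1), giving [19, 10, 9, 1].

[19, 10, 9, 1]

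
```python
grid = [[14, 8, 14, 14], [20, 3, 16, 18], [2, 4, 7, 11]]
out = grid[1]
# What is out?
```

grid has 3 rows. Row 1 is [20, 3, 16, 18].

[20, 3, 16, 18]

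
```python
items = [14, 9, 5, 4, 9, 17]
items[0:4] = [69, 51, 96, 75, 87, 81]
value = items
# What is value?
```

items starts as [14, 9, 5, 4, 9, 17] (length 6). The slice items[0:4] covers indices [0, 1, 2, 3] with values [14, 9, 5, 4]. Replacing that slice with [69, 51, 96, 75, 87, 81] (different length) produces [69, 51, 96, 75, 87, 81, 9, 17].

[69, 51, 96, 75, 87, 81, 9, 17]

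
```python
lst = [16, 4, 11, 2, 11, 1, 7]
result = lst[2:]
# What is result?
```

lst has length 7. The slice lst[2:] selects indices [2, 3, 4, 5, 6] (2->11, 3->2, 4->11, 5->1, 6->7), giving [11, 2, 11, 1, 7].

[11, 2, 11, 1, 7]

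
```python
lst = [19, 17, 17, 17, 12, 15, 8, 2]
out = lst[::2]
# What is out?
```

lst has length 8. The slice lst[::2] selects indices [0, 2, 4, 6] (0->19, 2->17, 4->12, 6->8), giving [19, 17, 12, 8].

[19, 17, 12, 8]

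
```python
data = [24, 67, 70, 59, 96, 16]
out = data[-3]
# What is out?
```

data has length 6. Negative index -3 maps to positive index 6 + (-3) = 3. data[3] = 59.

59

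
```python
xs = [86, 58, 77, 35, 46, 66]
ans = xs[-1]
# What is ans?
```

xs has length 6. Negative index -1 maps to positive index 6 + (-1) = 5. xs[5] = 66.

66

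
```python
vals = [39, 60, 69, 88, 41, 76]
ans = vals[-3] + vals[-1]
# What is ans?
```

vals has length 6. Negative index -3 maps to positive index 6 + (-3) = 3. vals[3] = 88.
vals has length 6. Negative index -1 maps to positive index 6 + (-1) = 5. vals[5] = 76.
Sum: 88 + 76 = 164.

164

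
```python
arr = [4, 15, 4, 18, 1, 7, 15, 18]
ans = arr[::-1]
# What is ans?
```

arr has length 8. The slice arr[::-1] selects indices [7, 6, 5, 4, 3, 2, 1, 0] (7->18, 6->15, 5->7, 4->1, 3->18, 2->4, 1->15, 0->4), giving [18, 15, 7, 1, 18, 4, 15, 4].

[18, 15, 7, 1, 18, 4, 15, 4]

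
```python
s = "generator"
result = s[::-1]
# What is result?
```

s has length 9. The slice s[::-1] selects indices [8, 7, 6, 5, 4, 3, 2, 1, 0] (8->'r', 7->'o', 6->'t', 5->'a', 4->'r', 3->'e', 2->'n', 1->'e', 0->'g'), giving 'rotareneg'.

'rotareneg'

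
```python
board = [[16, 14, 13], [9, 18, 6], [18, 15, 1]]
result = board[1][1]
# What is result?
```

board[1] = [9, 18, 6]. Taking column 1 of that row yields 18.

18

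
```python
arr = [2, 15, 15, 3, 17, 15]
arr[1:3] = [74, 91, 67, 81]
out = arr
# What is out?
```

arr starts as [2, 15, 15, 3, 17, 15] (length 6). The slice arr[1:3] covers indices [1, 2] with values [15, 15]. Replacing that slice with [74, 91, 67, 81] (different length) produces [2, 74, 91, 67, 81, 3, 17, 15].

[2, 74, 91, 67, 81, 3, 17, 15]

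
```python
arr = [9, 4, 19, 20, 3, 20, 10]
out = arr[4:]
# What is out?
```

arr has length 7. The slice arr[4:] selects indices [4, 5, 6] (4->3, 5->20, 6->10), giving [3, 20, 10].

[3, 20, 10]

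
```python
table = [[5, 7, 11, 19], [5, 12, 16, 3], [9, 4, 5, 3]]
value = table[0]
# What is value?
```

table has 3 rows. Row 0 is [5, 7, 11, 19].

[5, 7, 11, 19]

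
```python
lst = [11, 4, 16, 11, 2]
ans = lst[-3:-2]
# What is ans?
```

lst has length 5. The slice lst[-3:-2] selects indices [2] (2->16), giving [16].

[16]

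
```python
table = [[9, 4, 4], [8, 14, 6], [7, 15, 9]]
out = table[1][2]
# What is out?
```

table[1] = [8, 14, 6]. Taking column 2 of that row yields 6.

6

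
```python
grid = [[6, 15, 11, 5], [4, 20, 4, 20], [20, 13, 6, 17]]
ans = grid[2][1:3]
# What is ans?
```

grid[2] = [20, 13, 6, 17]. grid[2] has length 4. The slice grid[2][1:3] selects indices [1, 2] (1->13, 2->6), giving [13, 6].

[13, 6]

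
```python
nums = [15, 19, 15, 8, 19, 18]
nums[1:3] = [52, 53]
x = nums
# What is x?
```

nums starts as [15, 19, 15, 8, 19, 18] (length 6). The slice nums[1:3] covers indices [1, 2] with values [19, 15]. Replacing that slice with [52, 53] (same length) produces [15, 52, 53, 8, 19, 18].

[15, 52, 53, 8, 19, 18]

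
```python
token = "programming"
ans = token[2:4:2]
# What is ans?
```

token has length 11. The slice token[2:4:2] selects indices [2] (2->'o'), giving 'o'.

'o'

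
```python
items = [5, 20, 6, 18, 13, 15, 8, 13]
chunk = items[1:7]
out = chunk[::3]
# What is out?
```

items has length 8. The slice items[1:7] selects indices [1, 2, 3, 4, 5, 6] (1->20, 2->6, 3->18, 4->13, 5->15, 6->8), giving [20, 6, 18, 13, 15, 8]. So chunk = [20, 6, 18, 13, 15, 8]. chunk has length 6. The slice chunk[::3] selects indices [0, 3] (0->20, 3->13), giving [20, 13].

[20, 13]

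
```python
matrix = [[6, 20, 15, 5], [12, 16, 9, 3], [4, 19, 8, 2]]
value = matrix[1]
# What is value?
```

matrix has 3 rows. Row 1 is [12, 16, 9, 3].

[12, 16, 9, 3]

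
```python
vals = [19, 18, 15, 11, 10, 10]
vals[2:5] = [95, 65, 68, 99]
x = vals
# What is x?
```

vals starts as [19, 18, 15, 11, 10, 10] (length 6). The slice vals[2:5] covers indices [2, 3, 4] with values [15, 11, 10]. Replacing that slice with [95, 65, 68, 99] (different length) produces [19, 18, 95, 65, 68, 99, 10].

[19, 18, 95, 65, 68, 99, 10]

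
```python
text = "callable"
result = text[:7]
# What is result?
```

text has length 8. The slice text[:7] selects indices [0, 1, 2, 3, 4, 5, 6] (0->'c', 1->'a', 2->'l', 3->'l', 4->'a', 5->'b', 6->'l'), giving 'callabl'.

'callabl'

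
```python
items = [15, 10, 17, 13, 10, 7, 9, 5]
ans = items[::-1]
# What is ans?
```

items has length 8. The slice items[::-1] selects indices [7, 6, 5, 4, 3, 2, 1, 0] (7->5, 6->9, 5->7, 4->10, 3->13, 2->17, 1->10, 0->15), giving [5, 9, 7, 10, 13, 17, 10, 15].

[5, 9, 7, 10, 13, 17, 10, 15]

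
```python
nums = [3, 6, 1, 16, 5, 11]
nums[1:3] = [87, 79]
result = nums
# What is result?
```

nums starts as [3, 6, 1, 16, 5, 11] (length 6). The slice nums[1:3] covers indices [1, 2] with values [6, 1]. Replacing that slice with [87, 79] (same length) produces [3, 87, 79, 16, 5, 11].

[3, 87, 79, 16, 5, 11]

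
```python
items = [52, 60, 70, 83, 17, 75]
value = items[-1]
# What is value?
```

items has length 6. Negative index -1 maps to positive index 6 + (-1) = 5. items[5] = 75.

75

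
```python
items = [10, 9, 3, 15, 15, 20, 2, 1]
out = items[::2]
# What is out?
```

items has length 8. The slice items[::2] selects indices [0, 2, 4, 6] (0->10, 2->3, 4->15, 6->2), giving [10, 3, 15, 2].

[10, 3, 15, 2]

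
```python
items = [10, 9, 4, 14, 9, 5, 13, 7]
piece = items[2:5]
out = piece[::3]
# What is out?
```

items has length 8. The slice items[2:5] selects indices [2, 3, 4] (2->4, 3->14, 4->9), giving [4, 14, 9]. So piece = [4, 14, 9]. piece has length 3. The slice piece[::3] selects indices [0] (0->4), giving [4].

[4]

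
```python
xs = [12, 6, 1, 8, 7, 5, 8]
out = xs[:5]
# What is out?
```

xs has length 7. The slice xs[:5] selects indices [0, 1, 2, 3, 4] (0->12, 1->6, 2->1, 3->8, 4->7), giving [12, 6, 1, 8, 7].

[12, 6, 1, 8, 7]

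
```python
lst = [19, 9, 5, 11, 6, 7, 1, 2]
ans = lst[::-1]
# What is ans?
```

lst has length 8. The slice lst[::-1] selects indices [7, 6, 5, 4, 3, 2, 1, 0] (7->2, 6->1, 5->7, 4->6, 3->11, 2->5, 1->9, 0->19), giving [2, 1, 7, 6, 11, 5, 9, 19].

[2, 1, 7, 6, 11, 5, 9, 19]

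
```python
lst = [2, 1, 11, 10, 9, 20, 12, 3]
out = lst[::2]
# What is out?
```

lst has length 8. The slice lst[::2] selects indices [0, 2, 4, 6] (0->2, 2->11, 4->9, 6->12), giving [2, 11, 9, 12].

[2, 11, 9, 12]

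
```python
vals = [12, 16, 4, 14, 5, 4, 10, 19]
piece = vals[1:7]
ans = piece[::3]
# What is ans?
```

vals has length 8. The slice vals[1:7] selects indices [1, 2, 3, 4, 5, 6] (1->16, 2->4, 3->14, 4->5, 5->4, 6->10), giving [16, 4, 14, 5, 4, 10]. So piece = [16, 4, 14, 5, 4, 10]. piece has length 6. The slice piece[::3] selects indices [0, 3] (0->16, 3->5), giving [16, 5].

[16, 5]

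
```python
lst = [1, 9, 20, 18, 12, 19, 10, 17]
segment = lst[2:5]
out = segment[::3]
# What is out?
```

lst has length 8. The slice lst[2:5] selects indices [2, 3, 4] (2->20, 3->18, 4->12), giving [20, 18, 12]. So segment = [20, 18, 12]. segment has length 3. The slice segment[::3] selects indices [0] (0->20), giving [20].

[20]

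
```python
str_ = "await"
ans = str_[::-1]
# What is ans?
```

str_ has length 5. The slice str_[::-1] selects indices [4, 3, 2, 1, 0] (4->'t', 3->'i', 2->'a', 1->'w', 0->'a'), giving 'tiawa'.

'tiawa'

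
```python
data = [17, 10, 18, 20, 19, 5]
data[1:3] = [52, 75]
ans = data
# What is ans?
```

data starts as [17, 10, 18, 20, 19, 5] (length 6). The slice data[1:3] covers indices [1, 2] with values [10, 18]. Replacing that slice with [52, 75] (same length) produces [17, 52, 75, 20, 19, 5].

[17, 52, 75, 20, 19, 5]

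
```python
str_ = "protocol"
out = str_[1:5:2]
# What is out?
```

str_ has length 8. The slice str_[1:5:2] selects indices [1, 3] (1->'r', 3->'t'), giving 'rt'.

'rt'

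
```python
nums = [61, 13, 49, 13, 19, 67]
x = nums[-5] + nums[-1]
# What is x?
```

nums has length 6. Negative index -5 maps to positive index 6 + (-5) = 1. nums[1] = 13.
nums has length 6. Negative index -1 maps to positive index 6 + (-1) = 5. nums[5] = 67.
Sum: 13 + 67 = 80.

80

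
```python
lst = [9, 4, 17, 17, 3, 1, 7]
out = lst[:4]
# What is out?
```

lst has length 7. The slice lst[:4] selects indices [0, 1, 2, 3] (0->9, 1->4, 2->17, 3->17), giving [9, 4, 17, 17].

[9, 4, 17, 17]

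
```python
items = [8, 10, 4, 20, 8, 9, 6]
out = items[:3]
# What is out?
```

items has length 7. The slice items[:3] selects indices [0, 1, 2] (0->8, 1->10, 2->4), giving [8, 10, 4].

[8, 10, 4]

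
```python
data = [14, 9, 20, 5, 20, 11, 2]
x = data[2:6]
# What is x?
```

data has length 7. The slice data[2:6] selects indices [2, 3, 4, 5] (2->20, 3->5, 4->20, 5->11), giving [20, 5, 20, 11].

[20, 5, 20, 11]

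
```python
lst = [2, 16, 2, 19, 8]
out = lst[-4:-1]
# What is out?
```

lst has length 5. The slice lst[-4:-1] selects indices [1, 2, 3] (1->16, 2->2, 3->19), giving [16, 2, 19].

[16, 2, 19]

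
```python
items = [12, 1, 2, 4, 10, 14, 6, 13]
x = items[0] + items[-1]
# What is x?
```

items has length 8. items[0] = 12.
items has length 8. Negative index -1 maps to positive index 8 + (-1) = 7. items[7] = 13.
Sum: 12 + 13 = 25.

25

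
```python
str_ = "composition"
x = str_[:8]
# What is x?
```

str_ has length 11. The slice str_[:8] selects indices [0, 1, 2, 3, 4, 5, 6, 7] (0->'c', 1->'o', 2->'m', 3->'p', 4->'o', 5->'s', 6->'i', 7->'t'), giving 'composit'.

'composit'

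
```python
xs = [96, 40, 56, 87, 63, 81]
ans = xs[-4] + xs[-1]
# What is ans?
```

xs has length 6. Negative index -4 maps to positive index 6 + (-4) = 2. xs[2] = 56.
xs has length 6. Negative index -1 maps to positive index 6 + (-1) = 5. xs[5] = 81.
Sum: 56 + 81 = 137.

137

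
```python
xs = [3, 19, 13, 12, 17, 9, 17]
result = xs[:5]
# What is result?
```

xs has length 7. The slice xs[:5] selects indices [0, 1, 2, 3, 4] (0->3, 1->19, 2->13, 3->12, 4->17), giving [3, 19, 13, 12, 17].

[3, 19, 13, 12, 17]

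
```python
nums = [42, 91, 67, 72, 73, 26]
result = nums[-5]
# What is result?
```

nums has length 6. Negative index -5 maps to positive index 6 + (-5) = 1. nums[1] = 91.

91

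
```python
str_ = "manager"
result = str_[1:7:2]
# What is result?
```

str_ has length 7. The slice str_[1:7:2] selects indices [1, 3, 5] (1->'a', 3->'a', 5->'e'), giving 'aae'.

'aae'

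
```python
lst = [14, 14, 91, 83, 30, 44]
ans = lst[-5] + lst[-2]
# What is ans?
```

lst has length 6. Negative index -5 maps to positive index 6 + (-5) = 1. lst[1] = 14.
lst has length 6. Negative index -2 maps to positive index 6 + (-2) = 4. lst[4] = 30.
Sum: 14 + 30 = 44.

44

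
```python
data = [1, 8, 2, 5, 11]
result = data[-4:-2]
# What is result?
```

data has length 5. The slice data[-4:-2] selects indices [1, 2] (1->8, 2->2), giving [8, 2].

[8, 2]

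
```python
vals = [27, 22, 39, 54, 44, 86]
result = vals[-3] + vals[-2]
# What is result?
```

vals has length 6. Negative index -3 maps to positive index 6 + (-3) = 3. vals[3] = 54.
vals has length 6. Negative index -2 maps to positive index 6 + (-2) = 4. vals[4] = 44.
Sum: 54 + 44 = 98.

98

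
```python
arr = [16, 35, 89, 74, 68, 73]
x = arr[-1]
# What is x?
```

arr has length 6. Negative index -1 maps to positive index 6 + (-1) = 5. arr[5] = 73.

73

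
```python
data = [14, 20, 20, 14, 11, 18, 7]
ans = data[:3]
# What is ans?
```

data has length 7. The slice data[:3] selects indices [0, 1, 2] (0->14, 1->20, 2->20), giving [14, 20, 20].

[14, 20, 20]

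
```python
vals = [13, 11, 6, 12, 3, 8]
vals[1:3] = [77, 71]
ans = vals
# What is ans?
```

vals starts as [13, 11, 6, 12, 3, 8] (length 6). The slice vals[1:3] covers indices [1, 2] with values [11, 6]. Replacing that slice with [77, 71] (same length) produces [13, 77, 71, 12, 3, 8].

[13, 77, 71, 12, 3, 8]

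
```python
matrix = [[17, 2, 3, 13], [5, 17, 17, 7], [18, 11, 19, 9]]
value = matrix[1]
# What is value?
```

matrix has 3 rows. Row 1 is [5, 17, 17, 7].

[5, 17, 17, 7]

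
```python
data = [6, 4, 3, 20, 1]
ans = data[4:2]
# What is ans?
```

data has length 5. The slice data[4:2] resolves to an empty index range, so the result is [].

[]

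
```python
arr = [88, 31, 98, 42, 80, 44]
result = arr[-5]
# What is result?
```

arr has length 6. Negative index -5 maps to positive index 6 + (-5) = 1. arr[1] = 31.

31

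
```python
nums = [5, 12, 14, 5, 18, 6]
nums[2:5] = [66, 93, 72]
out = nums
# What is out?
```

nums starts as [5, 12, 14, 5, 18, 6] (length 6). The slice nums[2:5] covers indices [2, 3, 4] with values [14, 5, 18]. Replacing that slice with [66, 93, 72] (same length) produces [5, 12, 66, 93, 72, 6].

[5, 12, 66, 93, 72, 6]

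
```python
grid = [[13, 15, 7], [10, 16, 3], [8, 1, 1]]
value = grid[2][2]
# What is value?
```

grid[2] = [8, 1, 1]. Taking column 2 of that row yields 1.

1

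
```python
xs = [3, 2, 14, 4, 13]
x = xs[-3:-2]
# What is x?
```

xs has length 5. The slice xs[-3:-2] selects indices [2] (2->14), giving [14].

[14]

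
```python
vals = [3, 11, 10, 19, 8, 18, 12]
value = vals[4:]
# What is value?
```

vals has length 7. The slice vals[4:] selects indices [4, 5, 6] (4->8, 5->18, 6->12), giving [8, 18, 12].

[8, 18, 12]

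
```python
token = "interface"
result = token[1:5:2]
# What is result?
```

token has length 9. The slice token[1:5:2] selects indices [1, 3] (1->'n', 3->'e'), giving 'ne'.

'ne'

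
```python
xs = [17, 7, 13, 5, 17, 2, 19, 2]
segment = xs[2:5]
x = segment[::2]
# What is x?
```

xs has length 8. The slice xs[2:5] selects indices [2, 3, 4] (2->13, 3->5, 4->17), giving [13, 5, 17]. So segment = [13, 5, 17]. segment has length 3. The slice segment[::2] selects indices [0, 2] (0->13, 2->17), giving [13, 17].

[13, 17]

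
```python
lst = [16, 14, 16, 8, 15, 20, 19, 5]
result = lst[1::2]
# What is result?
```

lst has length 8. The slice lst[1::2] selects indices [1, 3, 5, 7] (1->14, 3->8, 5->20, 7->5), giving [14, 8, 20, 5].

[14, 8, 20, 5]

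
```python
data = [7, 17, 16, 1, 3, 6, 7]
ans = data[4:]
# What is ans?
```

data has length 7. The slice data[4:] selects indices [4, 5, 6] (4->3, 5->6, 6->7), giving [3, 6, 7].

[3, 6, 7]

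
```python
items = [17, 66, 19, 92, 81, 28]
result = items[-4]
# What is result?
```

items has length 6. Negative index -4 maps to positive index 6 + (-4) = 2. items[2] = 19.

19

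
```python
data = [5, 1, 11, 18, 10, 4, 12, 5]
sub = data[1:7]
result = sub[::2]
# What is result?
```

data has length 8. The slice data[1:7] selects indices [1, 2, 3, 4, 5, 6] (1->1, 2->11, 3->18, 4->10, 5->4, 6->12), giving [1, 11, 18, 10, 4, 12]. So sub = [1, 11, 18, 10, 4, 12]. sub has length 6. The slice sub[::2] selects indices [0, 2, 4] (0->1, 2->18, 4->4), giving [1, 18, 4].

[1, 18, 4]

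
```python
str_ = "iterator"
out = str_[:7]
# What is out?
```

str_ has length 8. The slice str_[:7] selects indices [0, 1, 2, 3, 4, 5, 6] (0->'i', 1->'t', 2->'e', 3->'r', 4->'a', 5->'t', 6->'o'), giving 'iterato'.

'iterato'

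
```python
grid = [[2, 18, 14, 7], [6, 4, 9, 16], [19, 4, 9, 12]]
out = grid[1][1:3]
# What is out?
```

grid[1] = [6, 4, 9, 16]. grid[1] has length 4. The slice grid[1][1:3] selects indices [1, 2] (1->4, 2->9), giving [4, 9].

[4, 9]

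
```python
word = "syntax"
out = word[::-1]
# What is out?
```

word has length 6. The slice word[::-1] selects indices [5, 4, 3, 2, 1, 0] (5->'x', 4->'a', 3->'t', 2->'n', 1->'y', 0->'s'), giving 'xatnys'.

'xatnys'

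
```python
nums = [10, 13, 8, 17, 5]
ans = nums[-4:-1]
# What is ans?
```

nums has length 5. The slice nums[-4:-1] selects indices [1, 2, 3] (1->13, 2->8, 3->17), giving [13, 8, 17].

[13, 8, 17]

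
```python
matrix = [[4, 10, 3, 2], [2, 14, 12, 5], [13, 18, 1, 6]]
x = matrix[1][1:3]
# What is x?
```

matrix[1] = [2, 14, 12, 5]. matrix[1] has length 4. The slice matrix[1][1:3] selects indices [1, 2] (1->14, 2->12), giving [14, 12].

[14, 12]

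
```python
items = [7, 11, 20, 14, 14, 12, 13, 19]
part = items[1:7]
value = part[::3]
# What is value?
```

items has length 8. The slice items[1:7] selects indices [1, 2, 3, 4, 5, 6] (1->11, 2->20, 3->14, 4->14, 5->12, 6->13), giving [11, 20, 14, 14, 12, 13]. So part = [11, 20, 14, 14, 12, 13]. part has length 6. The slice part[::3] selects indices [0, 3] (0->11, 3->14), giving [11, 14].

[11, 14]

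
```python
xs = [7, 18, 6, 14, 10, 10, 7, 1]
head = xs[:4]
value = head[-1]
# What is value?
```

xs has length 8. The slice xs[:4] selects indices [0, 1, 2, 3] (0->7, 1->18, 2->6, 3->14), giving [7, 18, 6, 14]. So head = [7, 18, 6, 14]. Then head[-1] = 14.

14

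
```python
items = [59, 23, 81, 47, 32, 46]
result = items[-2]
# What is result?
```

items has length 6. Negative index -2 maps to positive index 6 + (-2) = 4. items[4] = 32.

32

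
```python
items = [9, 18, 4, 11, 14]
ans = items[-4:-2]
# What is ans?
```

items has length 5. The slice items[-4:-2] selects indices [1, 2] (1->18, 2->4), giving [18, 4].

[18, 4]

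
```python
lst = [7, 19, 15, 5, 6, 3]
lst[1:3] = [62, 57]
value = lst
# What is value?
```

lst starts as [7, 19, 15, 5, 6, 3] (length 6). The slice lst[1:3] covers indices [1, 2] with values [19, 15]. Replacing that slice with [62, 57] (same length) produces [7, 62, 57, 5, 6, 3].

[7, 62, 57, 5, 6, 3]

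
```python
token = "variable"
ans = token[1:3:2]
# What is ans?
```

token has length 8. The slice token[1:3:2] selects indices [1] (1->'a'), giving 'a'.

'a'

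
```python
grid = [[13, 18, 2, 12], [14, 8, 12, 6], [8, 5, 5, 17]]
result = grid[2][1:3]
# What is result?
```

grid[2] = [8, 5, 5, 17]. grid[2] has length 4. The slice grid[2][1:3] selects indices [1, 2] (1->5, 2->5), giving [5, 5].

[5, 5]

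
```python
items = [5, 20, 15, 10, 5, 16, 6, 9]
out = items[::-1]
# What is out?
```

items has length 8. The slice items[::-1] selects indices [7, 6, 5, 4, 3, 2, 1, 0] (7->9, 6->6, 5->16, 4->5, 3->10, 2->15, 1->20, 0->5), giving [9, 6, 16, 5, 10, 15, 20, 5].

[9, 6, 16, 5, 10, 15, 20, 5]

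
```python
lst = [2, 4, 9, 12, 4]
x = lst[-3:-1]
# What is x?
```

lst has length 5. The slice lst[-3:-1] selects indices [2, 3] (2->9, 3->12), giving [9, 12].

[9, 12]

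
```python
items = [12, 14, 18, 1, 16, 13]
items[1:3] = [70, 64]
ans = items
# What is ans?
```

items starts as [12, 14, 18, 1, 16, 13] (length 6). The slice items[1:3] covers indices [1, 2] with values [14, 18]. Replacing that slice with [70, 64] (same length) produces [12, 70, 64, 1, 16, 13].

[12, 70, 64, 1, 16, 13]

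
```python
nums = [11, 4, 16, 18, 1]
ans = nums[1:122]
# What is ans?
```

nums has length 5. The slice nums[1:122] selects indices [1, 2, 3, 4] (1->4, 2->16, 3->18, 4->1), giving [4, 16, 18, 1].

[4, 16, 18, 1]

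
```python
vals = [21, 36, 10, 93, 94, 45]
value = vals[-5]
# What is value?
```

vals has length 6. Negative index -5 maps to positive index 6 + (-5) = 1. vals[1] = 36.

36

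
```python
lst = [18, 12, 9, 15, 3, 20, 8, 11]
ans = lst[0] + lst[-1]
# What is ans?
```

lst has length 8. lst[0] = 18.
lst has length 8. Negative index -1 maps to positive index 8 + (-1) = 7. lst[7] = 11.
Sum: 18 + 11 = 29.

29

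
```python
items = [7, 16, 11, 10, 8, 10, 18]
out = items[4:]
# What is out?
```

items has length 7. The slice items[4:] selects indices [4, 5, 6] (4->8, 5->10, 6->18), giving [8, 10, 18].

[8, 10, 18]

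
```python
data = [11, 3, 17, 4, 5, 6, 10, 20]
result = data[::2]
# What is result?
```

data has length 8. The slice data[::2] selects indices [0, 2, 4, 6] (0->11, 2->17, 4->5, 6->10), giving [11, 17, 5, 10].

[11, 17, 5, 10]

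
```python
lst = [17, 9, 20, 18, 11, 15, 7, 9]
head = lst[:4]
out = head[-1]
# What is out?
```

lst has length 8. The slice lst[:4] selects indices [0, 1, 2, 3] (0->17, 1->9, 2->20, 3->18), giving [17, 9, 20, 18]. So head = [17, 9, 20, 18]. Then head[-1] = 18.

18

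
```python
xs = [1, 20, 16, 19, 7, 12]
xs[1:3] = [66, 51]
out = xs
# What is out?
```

xs starts as [1, 20, 16, 19, 7, 12] (length 6). The slice xs[1:3] covers indices [1, 2] with values [20, 16]. Replacing that slice with [66, 51] (same length) produces [1, 66, 51, 19, 7, 12].

[1, 66, 51, 19, 7, 12]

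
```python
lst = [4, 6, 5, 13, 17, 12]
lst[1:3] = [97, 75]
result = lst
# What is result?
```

lst starts as [4, 6, 5, 13, 17, 12] (length 6). The slice lst[1:3] covers indices [1, 2] with values [6, 5]. Replacing that slice with [97, 75] (same length) produces [4, 97, 75, 13, 17, 12].

[4, 97, 75, 13, 17, 12]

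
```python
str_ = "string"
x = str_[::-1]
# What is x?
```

str_ has length 6. The slice str_[::-1] selects indices [5, 4, 3, 2, 1, 0] (5->'g', 4->'n', 3->'i', 2->'r', 1->'t', 0->'s'), giving 'gnirts'.

'gnirts'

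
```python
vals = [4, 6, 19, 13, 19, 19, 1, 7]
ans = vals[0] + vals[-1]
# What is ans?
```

vals has length 8. vals[0] = 4.
vals has length 8. Negative index -1 maps to positive index 8 + (-1) = 7. vals[7] = 7.
Sum: 4 + 7 = 11.

11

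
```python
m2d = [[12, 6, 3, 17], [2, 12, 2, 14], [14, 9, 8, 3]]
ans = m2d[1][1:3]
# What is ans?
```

m2d[1] = [2, 12, 2, 14]. m2d[1] has length 4. The slice m2d[1][1:3] selects indices [1, 2] (1->12, 2->2), giving [12, 2].

[12, 2]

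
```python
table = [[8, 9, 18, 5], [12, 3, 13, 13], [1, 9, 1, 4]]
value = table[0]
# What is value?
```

table has 3 rows. Row 0 is [8, 9, 18, 5].

[8, 9, 18, 5]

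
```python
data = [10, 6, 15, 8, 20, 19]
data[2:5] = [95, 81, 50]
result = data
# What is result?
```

data starts as [10, 6, 15, 8, 20, 19] (length 6). The slice data[2:5] covers indices [2, 3, 4] with values [15, 8, 20]. Replacing that slice with [95, 81, 50] (same length) produces [10, 6, 95, 81, 50, 19].

[10, 6, 95, 81, 50, 19]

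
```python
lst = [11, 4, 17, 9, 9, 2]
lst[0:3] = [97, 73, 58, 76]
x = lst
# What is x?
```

lst starts as [11, 4, 17, 9, 9, 2] (length 6). The slice lst[0:3] covers indices [0, 1, 2] with values [11, 4, 17]. Replacing that slice with [97, 73, 58, 76] (different length) produces [97, 73, 58, 76, 9, 9, 2].

[97, 73, 58, 76, 9, 9, 2]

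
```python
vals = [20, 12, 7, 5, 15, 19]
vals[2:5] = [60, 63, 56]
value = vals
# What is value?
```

vals starts as [20, 12, 7, 5, 15, 19] (length 6). The slice vals[2:5] covers indices [2, 3, 4] with values [7, 5, 15]. Replacing that slice with [60, 63, 56] (same length) produces [20, 12, 60, 63, 56, 19].

[20, 12, 60, 63, 56, 19]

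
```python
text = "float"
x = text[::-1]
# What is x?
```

text has length 5. The slice text[::-1] selects indices [4, 3, 2, 1, 0] (4->'t', 3->'a', 2->'o', 1->'l', 0->'f'), giving 'taolf'.

'taolf'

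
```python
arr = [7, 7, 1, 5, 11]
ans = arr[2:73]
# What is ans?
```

arr has length 5. The slice arr[2:73] selects indices [2, 3, 4] (2->1, 3->5, 4->11), giving [1, 5, 11].

[1, 5, 11]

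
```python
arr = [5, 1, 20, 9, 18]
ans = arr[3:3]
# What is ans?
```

arr has length 5. The slice arr[3:3] resolves to an empty index range, so the result is [].

[]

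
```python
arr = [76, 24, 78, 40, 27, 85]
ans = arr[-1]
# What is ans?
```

arr has length 6. Negative index -1 maps to positive index 6 + (-1) = 5. arr[5] = 85.

85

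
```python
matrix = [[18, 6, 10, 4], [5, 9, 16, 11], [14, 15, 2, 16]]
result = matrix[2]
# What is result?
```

matrix has 3 rows. Row 2 is [14, 15, 2, 16].

[14, 15, 2, 16]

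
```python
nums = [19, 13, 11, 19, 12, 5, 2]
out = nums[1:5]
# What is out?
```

nums has length 7. The slice nums[1:5] selects indices [1, 2, 3, 4] (1->13, 2->11, 3->19, 4->12), giving [13, 11, 19, 12].

[13, 11, 19, 12]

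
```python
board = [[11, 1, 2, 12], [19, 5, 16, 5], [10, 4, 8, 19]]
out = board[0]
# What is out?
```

board has 3 rows. Row 0 is [11, 1, 2, 12].

[11, 1, 2, 12]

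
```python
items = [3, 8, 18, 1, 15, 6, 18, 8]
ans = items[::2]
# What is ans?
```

items has length 8. The slice items[::2] selects indices [0, 2, 4, 6] (0->3, 2->18, 4->15, 6->18), giving [3, 18, 15, 18].

[3, 18, 15, 18]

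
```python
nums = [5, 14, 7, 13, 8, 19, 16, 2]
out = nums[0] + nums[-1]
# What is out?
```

nums has length 8. nums[0] = 5.
nums has length 8. Negative index -1 maps to positive index 8 + (-1) = 7. nums[7] = 2.
Sum: 5 + 2 = 7.

7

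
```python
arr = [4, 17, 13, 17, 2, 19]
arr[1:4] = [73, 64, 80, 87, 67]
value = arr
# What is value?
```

arr starts as [4, 17, 13, 17, 2, 19] (length 6). The slice arr[1:4] covers indices [1, 2, 3] with values [17, 13, 17]. Replacing that slice with [73, 64, 80, 87, 67] (different length) produces [4, 73, 64, 80, 87, 67, 2, 19].

[4, 73, 64, 80, 87, 67, 2, 19]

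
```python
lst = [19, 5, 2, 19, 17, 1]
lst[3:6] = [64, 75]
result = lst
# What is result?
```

lst starts as [19, 5, 2, 19, 17, 1] (length 6). The slice lst[3:6] covers indices [3, 4, 5] with values [19, 17, 1]. Replacing that slice with [64, 75] (different length) produces [19, 5, 2, 64, 75].

[19, 5, 2, 64, 75]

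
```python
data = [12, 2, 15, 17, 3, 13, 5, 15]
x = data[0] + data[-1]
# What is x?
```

data has length 8. data[0] = 12.
data has length 8. Negative index -1 maps to positive index 8 + (-1) = 7. data[7] = 15.
Sum: 12 + 15 = 27.

27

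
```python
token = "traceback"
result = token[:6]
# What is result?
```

token has length 9. The slice token[:6] selects indices [0, 1, 2, 3, 4, 5] (0->'t', 1->'r', 2->'a', 3->'c', 4->'e', 5->'b'), giving 'traceb'.

'traceb'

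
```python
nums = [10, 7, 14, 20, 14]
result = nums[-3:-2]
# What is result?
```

nums has length 5. The slice nums[-3:-2] selects indices [2] (2->14), giving [14].

[14]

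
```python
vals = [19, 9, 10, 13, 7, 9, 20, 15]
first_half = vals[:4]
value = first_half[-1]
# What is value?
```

vals has length 8. The slice vals[:4] selects indices [0, 1, 2, 3] (0->19, 1->9, 2->10, 3->13), giving [19, 9, 10, 13]. So first_half = [19, 9, 10, 13]. Then first_half[-1] = 13.

13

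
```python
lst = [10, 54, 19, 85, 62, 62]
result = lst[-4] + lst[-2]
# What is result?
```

lst has length 6. Negative index -4 maps to positive index 6 + (-4) = 2. lst[2] = 19.
lst has length 6. Negative index -2 maps to positive index 6 + (-2) = 4. lst[4] = 62.
Sum: 19 + 62 = 81.

81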